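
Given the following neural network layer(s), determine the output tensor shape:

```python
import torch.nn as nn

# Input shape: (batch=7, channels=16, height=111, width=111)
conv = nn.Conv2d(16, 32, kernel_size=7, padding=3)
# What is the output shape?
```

Input: (7, 16, 111, 111) -> Output: (7, 32, 111, 111)

Answer: (7, 32, 111, 111)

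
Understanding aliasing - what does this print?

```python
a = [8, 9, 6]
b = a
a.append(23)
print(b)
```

Key concept: basic list aliasing.
Step by step:
`a = [8, 9, 6]` → a = [8, 9, 6]
`b = a` → b = [8, 9, 6] (same object as a)
`a.append(23)` → a = [8, 9, 6, 23] (same object as b); b = [8, 9, 6, 23] (same object as a)
`print(b)` → prints [8, 9, 6, 23]

Answer: [8, 9, 6, 23]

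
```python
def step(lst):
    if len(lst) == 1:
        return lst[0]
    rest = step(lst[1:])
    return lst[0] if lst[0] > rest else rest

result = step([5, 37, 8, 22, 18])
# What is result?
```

Recursive max over [5, 37, 8, 22, 18] = 37

Answer: 37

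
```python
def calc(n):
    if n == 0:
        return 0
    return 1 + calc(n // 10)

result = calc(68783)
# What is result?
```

Count of digits of 68783: 5

Answer: 5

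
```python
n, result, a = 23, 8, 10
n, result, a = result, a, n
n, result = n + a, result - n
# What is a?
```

Trace:
`n, result, a = 23, 8, 10` → n = 23; result = 8; a = 10
`n, result, a = result, a, n` → n = 8; result = 10; a = 23
`n, result = n + a, result - n` → n = 31; result = 2
So a = 23

Answer: 23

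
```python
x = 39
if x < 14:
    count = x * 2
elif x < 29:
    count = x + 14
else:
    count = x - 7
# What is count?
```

Trace:
`x = 39` → x = 39
`if x < 14: ...` → x < 14 is False, x < 29 is False, take else branch → count = 32
So count = 32

Answer: 32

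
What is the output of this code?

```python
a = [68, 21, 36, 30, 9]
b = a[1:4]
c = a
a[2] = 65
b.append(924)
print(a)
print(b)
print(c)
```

Key concept: slice vs alias.
Step by step:
`a = [68, 21, 36, 30, 9]` → a = [68, 21, 36, 30, 9]
`b = a[1:4]` → b = [21, 36, 30]
`c = a` → c = [68, 21, 36, 30, 9] (same object as a)
`a[2] = 65` → a = [68, 21, 65, 30, 9] (same object as c); c = [68, 21, 65, 30, 9] (same object as a)
`b.append(924)` → b = [21, 36, 30, 924]
`print(a)` → prints [68, 21, 65, 30, 9]
`print(b)` → prints [21, 36, 30, 924]
`print(c)` → prints [68, 21, 65, 30, 9]

Answer:
[68, 21, 65, 30, 9]
[21, 36, 30, 924]
[68, 21, 65, 30, 9]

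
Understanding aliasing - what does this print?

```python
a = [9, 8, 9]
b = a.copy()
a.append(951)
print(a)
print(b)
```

Key concept: list.copy() creates independent copy.
Step by step:
`a = [9, 8, 9]` → a = [9, 8, 9]
`b = a.copy()` → b = [9, 8, 9]
`a.append(951)` → a = [9, 8, 9, 951]
`print(a)` → prints [9, 8, 9, 951]
`print(b)` → prints [9, 8, 9]

Answer:
[9, 8, 9, 951]
[9, 8, 9]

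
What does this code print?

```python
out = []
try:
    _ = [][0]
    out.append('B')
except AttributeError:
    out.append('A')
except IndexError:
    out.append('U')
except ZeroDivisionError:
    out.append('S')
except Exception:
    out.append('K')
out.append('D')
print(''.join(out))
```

Execution trace: 'U' (except IndexError) → 'D' (after the try/except). Output: UD

Answer: UD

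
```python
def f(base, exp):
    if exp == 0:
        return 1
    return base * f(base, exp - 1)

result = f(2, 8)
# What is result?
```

f(2, 8) = 2 * 2 * 2 * 2 * 2 * 2 * 2 * 2 = 256

Answer: 256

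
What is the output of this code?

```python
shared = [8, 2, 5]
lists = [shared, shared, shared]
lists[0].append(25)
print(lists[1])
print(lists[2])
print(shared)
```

Key concept: list of same reference.
Step by step:
`shared = [8, 2, 5]` → shared = [8, 2, 5]
`lists = [shared, shared, shared]` → lists = [[8, 2, 5], [8, 2, 5], [8, 2, 5]]
`lists[0].append(25)` → shared = [8, 2, 5, 25]; lists = [[8, 2, 5, 25], [8, 2, 5, 25], [8, 2, 5, 25]]
`print(lists[1])` → prints [8, 2, 5, 25]
`print(lists[2])` → prints [8, 2, 5, 25]
`print(shared)` → prints [8, 2, 5, 25]

Answer:
[8, 2, 5, 25]
[8, 2, 5, 25]
[8, 2, 5, 25]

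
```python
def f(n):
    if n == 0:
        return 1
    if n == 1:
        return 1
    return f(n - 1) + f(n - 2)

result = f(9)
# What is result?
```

Build up from base cases: f(0)=1, f(1)=1, f(2)=2, f(3)=3, f(4)=5, f(5)=8, f(6)=13, ..., f(9)=55

Answer: 55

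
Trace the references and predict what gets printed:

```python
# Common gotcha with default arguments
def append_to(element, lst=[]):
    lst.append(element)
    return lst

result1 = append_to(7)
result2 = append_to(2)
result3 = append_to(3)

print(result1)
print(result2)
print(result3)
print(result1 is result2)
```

Key concept: mutable default argument gotcha.
Step by step:
`result1 = append_to(7)` → result1 = [7]
`result2 = append_to(2)` → result1 = [7, 2] (same object as result2); result2 = [7, 2] (same object as result1)
`result3 = append_to(3)` → result1 = [7, 2, 3] (same object as result2, result3); result2 = [7, 2, 3] (same object as result1, result3); result3 = [7, 2, 3] (same object as result1, result2)
`print(result1)` → prints [7, 2, 3]
`print(result2)` → prints [7, 2, 3]
`print(result3)` → prints [7, 2, 3]
`print(result1 is result2)` → prints True

Answer:
[7, 2, 3]
[7, 2, 3]
[7, 2, 3]
True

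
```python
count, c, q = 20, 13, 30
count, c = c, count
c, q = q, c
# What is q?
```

Trace:
`count, c, q = 20, 13, 30` → count = 20; c = 13; q = 30
`count, c = c, count` → count = 13; c = 20
`c, q = q, c` → c = 30; q = 20
So q = 20

Answer: 20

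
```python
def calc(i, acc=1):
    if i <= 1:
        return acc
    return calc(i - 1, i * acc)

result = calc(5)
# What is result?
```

Accumulator trace (n, acc): (5, 1) -> (4, 5) -> (3, 20) -> (2, 60) -> (1, 120) -> return 120

Answer: 120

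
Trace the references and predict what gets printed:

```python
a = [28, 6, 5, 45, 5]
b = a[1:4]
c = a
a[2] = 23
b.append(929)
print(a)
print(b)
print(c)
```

Key concept: slice vs alias.
Step by step:
`a = [28, 6, 5, 45, 5]` → a = [28, 6, 5, 45, 5]
`b = a[1:4]` → b = [6, 5, 45]
`c = a` → c = [28, 6, 5, 45, 5] (same object as a)
`a[2] = 23` → a = [28, 6, 23, 45, 5] (same object as c); c = [28, 6, 23, 45, 5] (same object as a)
`b.append(929)` → b = [6, 5, 45, 929]
`print(a)` → prints [28, 6, 23, 45, 5]
`print(b)` → prints [6, 5, 45, 929]
`print(c)` → prints [28, 6, 23, 45, 5]

Answer:
[28, 6, 23, 45, 5]
[6, 5, 45, 929]
[28, 6, 23, 45, 5]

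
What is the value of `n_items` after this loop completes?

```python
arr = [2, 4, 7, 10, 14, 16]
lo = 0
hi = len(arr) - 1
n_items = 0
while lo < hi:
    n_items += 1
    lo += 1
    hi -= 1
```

Iterations until pointers meet (list length 6)
`n_items` takes the values: 0 → 1 → 2 → 3

Answer: 3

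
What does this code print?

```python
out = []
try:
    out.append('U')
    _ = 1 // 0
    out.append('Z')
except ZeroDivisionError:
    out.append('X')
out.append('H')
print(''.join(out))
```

Execution trace: 'U' (try body) → 'X' (except ZeroDivisionError) → 'H' (after the try/except). Output: UXH

Answer: UXH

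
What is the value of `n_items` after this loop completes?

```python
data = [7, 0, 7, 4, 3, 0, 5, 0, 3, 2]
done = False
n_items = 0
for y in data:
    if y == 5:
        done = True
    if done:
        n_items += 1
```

Count elements after first 5 in [7, 0, 7, 4, 3, 0, 5, 0, 3, 2]
`n_items` takes the values: 0 → 1 → 2 → 3 → 4

Answer: 4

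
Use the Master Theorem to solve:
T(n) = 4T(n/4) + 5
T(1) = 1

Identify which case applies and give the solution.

a=4, b=4, f(n)=5. log_4(4) = 1. Since c=0 < 1, Case 1 applies: T(n) = Θ(n^log_b(a)) = O(n).

Answer: O(n) - Case 1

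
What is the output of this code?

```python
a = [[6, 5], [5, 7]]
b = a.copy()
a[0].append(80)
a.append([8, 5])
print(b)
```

Key concept: shallow copy with nested lists.
Step by step:
`a = [[6, 5], [5, 7]]` → a = [[6, 5], [5, 7]]
`b = a.copy()` → b = [[6, 5], [5, 7]]
`a[0].append(80)` → a = [[6, 5, 80], [5, 7]]; b = [[6, 5, 80], [5, 7]]
`a.append([8, 5])` → a = [[6, 5, 80], [5, 7], [8, 5]]
`print(b)` → prints [[6, 5, 80], [5, 7]]

Answer: [[6, 5, 80], [5, 7]]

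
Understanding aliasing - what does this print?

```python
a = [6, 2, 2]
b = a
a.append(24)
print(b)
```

Key concept: basic list aliasing.
Step by step:
`a = [6, 2, 2]` → a = [6, 2, 2]
`b = a` → b = [6, 2, 2] (same object as a)
`a.append(24)` → a = [6, 2, 2, 24] (same object as b); b = [6, 2, 2, 24] (same object as a)
`print(b)` → prints [6, 2, 2, 24]

Answer: [6, 2, 2, 24]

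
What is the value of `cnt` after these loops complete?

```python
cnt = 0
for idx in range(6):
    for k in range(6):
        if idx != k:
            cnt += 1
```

6² - 6 (exclude diagonal)
`cnt` takes the values: 0 → 1 → 2 → 3 → 4 → 5 → 6 → 7 → 8 → 9 → 10 → 11 → 12 → 13 → 14 → 15 → 16 → 17 → 18 → 19 → 20 → 21 → 22 → 23 → 24 → 25 → 26 → 27 → 28 → 29 → 30

Answer: 30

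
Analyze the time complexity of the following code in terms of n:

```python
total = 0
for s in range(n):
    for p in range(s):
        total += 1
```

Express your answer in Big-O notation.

Each loop level contributes: n × n. Multiplying the contributions gives O(n^2).

Answer: O(n^2)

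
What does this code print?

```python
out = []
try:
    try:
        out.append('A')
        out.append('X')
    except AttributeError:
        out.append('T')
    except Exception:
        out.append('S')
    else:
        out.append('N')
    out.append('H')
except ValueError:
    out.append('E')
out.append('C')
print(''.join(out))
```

Execution trace: 'A' (inner try body) → 'X' (inner try body, no exception) → 'N' (inner else) → 'H' (try body, no exception) → 'C' (after the try/except). Output: AXNHC

Answer: AXNHC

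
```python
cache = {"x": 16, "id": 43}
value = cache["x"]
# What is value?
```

Trace:
`cache = {"x": 16, "id": 43}` → cache = {'x': 16, 'id': 43}
`value = cache["x"]` → value = 16
So value = 16

Answer: 16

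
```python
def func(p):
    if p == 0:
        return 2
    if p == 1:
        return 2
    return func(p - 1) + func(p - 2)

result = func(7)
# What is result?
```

Build up from base cases: func(0)=2, func(1)=2, func(2)=4, func(3)=6, func(4)=10, func(5)=16, func(6)=26, ..., func(7)=42

Answer: 42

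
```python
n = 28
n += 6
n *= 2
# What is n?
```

Trace:
`n = 28` → n = 28
`n += 6` → n = 34
`n *= 2` → n = 68
So n = 68

Answer: 68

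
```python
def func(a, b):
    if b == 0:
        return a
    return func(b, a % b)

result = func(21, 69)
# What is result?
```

func(21, 69) -> func(69, 21) -> func(21, 6) -> func(6, 3) -> func(3, 0) -> 3

Answer: 3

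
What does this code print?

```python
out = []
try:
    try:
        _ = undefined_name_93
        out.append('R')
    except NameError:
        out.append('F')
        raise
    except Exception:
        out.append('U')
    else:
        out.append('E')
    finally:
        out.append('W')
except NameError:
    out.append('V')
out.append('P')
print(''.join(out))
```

Execution trace: 'F' (inner except NameError) → 'W' (inner finally) → 'V' (outer except NameError) → 'P' (after the try/except). Output: FWVP

Answer: FWVP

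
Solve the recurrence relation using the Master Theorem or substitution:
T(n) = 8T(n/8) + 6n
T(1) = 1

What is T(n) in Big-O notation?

By Master Theorem: a=8, b=8, f(n)=6n. Since log_8(8) = 1 and f(n) = Θ(n^1), Case 2 applies. T(n) = O(n log n).

Answer: O(n log n)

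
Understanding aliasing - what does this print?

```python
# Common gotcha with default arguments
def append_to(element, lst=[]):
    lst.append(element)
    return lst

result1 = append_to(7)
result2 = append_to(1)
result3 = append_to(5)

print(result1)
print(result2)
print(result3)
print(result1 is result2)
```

Key concept: mutable default argument gotcha.
Step by step:
`result1 = append_to(7)` → result1 = [7]
`result2 = append_to(1)` → result1 = [7, 1] (same object as result2); result2 = [7, 1] (same object as result1)
`result3 = append_to(5)` → result1 = [7, 1, 5] (same object as result2, result3); result2 = [7, 1, 5] (same object as result1, result3); result3 = [7, 1, 5] (same object as result1, result2)
`print(result1)` → prints [7, 1, 5]
`print(result2)` → prints [7, 1, 5]
`print(result3)` → prints [7, 1, 5]
`print(result1 is result2)` → prints True

Answer:
[7, 1, 5]
[7, 1, 5]
[7, 1, 5]
True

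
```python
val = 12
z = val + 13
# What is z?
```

Trace:
`val = 12` → val = 12
`z = val + 13` → z = 25
So z = 25

Answer: 25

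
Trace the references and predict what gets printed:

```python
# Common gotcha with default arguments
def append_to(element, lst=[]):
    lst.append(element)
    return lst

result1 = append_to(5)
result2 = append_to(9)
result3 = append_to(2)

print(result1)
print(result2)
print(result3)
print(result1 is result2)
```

Key concept: mutable default argument gotcha.
Step by step:
`result1 = append_to(5)` → result1 = [5]
`result2 = append_to(9)` → result1 = [5, 9] (same object as result2); result2 = [5, 9] (same object as result1)
`result3 = append_to(2)` → result1 = [5, 9, 2] (same object as result2, result3); result2 = [5, 9, 2] (same object as result1, result3); result3 = [5, 9, 2] (same object as result1, result2)
`print(result1)` → prints [5, 9, 2]
`print(result2)` → prints [5, 9, 2]
`print(result3)` → prints [5, 9, 2]
`print(result1 is result2)` → prints True

Answer:
[5, 9, 2]
[5, 9, 2]
[5, 9, 2]
True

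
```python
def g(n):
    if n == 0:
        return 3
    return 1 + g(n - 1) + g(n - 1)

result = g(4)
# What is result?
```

g(n) = 1 + 2·g(n-1), g(0)=3. Closed form: (3+1)·2^4 - 1 = 63.

Answer: 63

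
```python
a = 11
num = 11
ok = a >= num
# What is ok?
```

Trace:
`a = 11` → a = 11
`num = 11` → num = 11
`ok = a >= num` → ok = True
So ok = True

Answer: True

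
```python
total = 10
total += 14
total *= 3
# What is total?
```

Trace:
`total = 10` → total = 10
`total += 14` → total = 24
`total *= 3` → total = 72
So total = 72

Answer: 72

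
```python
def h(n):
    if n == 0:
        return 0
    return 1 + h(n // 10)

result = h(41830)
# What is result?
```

Count of digits of 41830: 5

Answer: 5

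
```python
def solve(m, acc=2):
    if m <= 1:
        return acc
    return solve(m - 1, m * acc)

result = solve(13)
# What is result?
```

Accumulator trace (n, acc): (13, 2) -> (12, 26) -> (11, 312) -> (10, 3432) -> (9, 34320) -> (8, 308880) -> (7, 2471040) -> (6, 17297280) -> (5, 103783680) -> (4, 518918400) -> (3, 2075673600) -> (2, 6227020800) -> (1, 12454041600) -> return 12454041600

Answer: 12454041600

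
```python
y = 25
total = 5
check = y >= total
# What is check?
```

Trace:
`y = 25` → y = 25
`total = 5` → total = 5
`check = y >= total` → check = True
So check = True

Answer: True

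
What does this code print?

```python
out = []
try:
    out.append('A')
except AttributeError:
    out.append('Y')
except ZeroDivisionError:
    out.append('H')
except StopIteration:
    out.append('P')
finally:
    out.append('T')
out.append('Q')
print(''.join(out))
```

Execution trace: 'A' (try body, no exception) → 'T' (finally) → 'Q' (after the try/except). Output: ATQ

Answer: ATQ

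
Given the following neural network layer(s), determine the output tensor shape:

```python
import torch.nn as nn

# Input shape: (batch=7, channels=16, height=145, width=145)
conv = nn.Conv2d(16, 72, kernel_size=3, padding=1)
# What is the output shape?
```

Input: (7, 16, 145, 145) -> Output: (7, 72, 145, 145)

Answer: (7, 72, 145, 145)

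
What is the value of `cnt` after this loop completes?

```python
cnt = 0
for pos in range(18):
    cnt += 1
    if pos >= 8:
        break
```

Loop breaks when pos reaches 8, cnt is 9
`cnt` takes the values: 0 → 1 → 2 → 3 → 4 → 5 → 6 → 7 → 8 → 9

Answer: 9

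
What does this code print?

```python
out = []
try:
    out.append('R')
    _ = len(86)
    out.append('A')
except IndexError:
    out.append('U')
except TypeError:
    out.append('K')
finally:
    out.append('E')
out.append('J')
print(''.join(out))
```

Execution trace: 'R' (try body) → 'K' (except TypeError) → 'E' (finally) → 'J' (after the try/except). Output: RKEJ

Answer: RKEJ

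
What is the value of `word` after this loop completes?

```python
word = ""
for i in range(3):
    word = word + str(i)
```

Concatenate digits 0 to 2
`word` takes the values: "" → "0" → "01" → "012"

Answer: "012"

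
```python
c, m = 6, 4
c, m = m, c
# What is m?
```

Trace:
`c, m = 6, 4` → c = 6; m = 4
`c, m = m, c` → c = 4; m = 6
So m = 6

Answer: 6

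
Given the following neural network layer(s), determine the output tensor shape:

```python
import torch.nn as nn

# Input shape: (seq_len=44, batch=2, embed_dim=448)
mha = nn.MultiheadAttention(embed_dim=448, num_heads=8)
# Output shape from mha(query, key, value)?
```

Input: (44, 2, 448) -> Output: (44, 2, 448)

Answer: (44, 2, 448)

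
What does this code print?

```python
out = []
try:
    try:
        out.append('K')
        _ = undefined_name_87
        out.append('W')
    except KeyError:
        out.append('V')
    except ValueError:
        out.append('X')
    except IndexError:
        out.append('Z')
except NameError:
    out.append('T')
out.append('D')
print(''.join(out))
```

Execution trace: 'K' (try body) → 'T' (outer except NameError) → 'D' (after the try/except). Output: KTD

Answer: KTD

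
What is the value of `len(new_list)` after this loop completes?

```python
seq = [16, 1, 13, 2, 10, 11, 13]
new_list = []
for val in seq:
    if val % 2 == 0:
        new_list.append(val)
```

Count even numbers in [16, 1, 13, 2, 10, 11, 13]
`new_list` takes the values: [] → [16] → [16, 2] → [16, 2, 10]
So `len(new_list)` = 3

Answer: 3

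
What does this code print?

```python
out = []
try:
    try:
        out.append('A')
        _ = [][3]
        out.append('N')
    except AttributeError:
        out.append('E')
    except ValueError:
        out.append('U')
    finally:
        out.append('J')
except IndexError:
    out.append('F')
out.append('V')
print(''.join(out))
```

Execution trace: 'A' (try body) → 'J' (finally) → 'F' (outer except IndexError) → 'V' (after the try/except). Output: AJFV

Answer: AJFV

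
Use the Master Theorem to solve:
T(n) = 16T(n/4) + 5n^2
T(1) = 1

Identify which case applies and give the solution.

a=16, b=4, f(n)=5n^2. log_4(16) = 2. Since c=2 = 2, Case 2 applies: T(n) = Θ(n^log_b(a) · log n) = O(n^2 log n).

Answer: O(n^2 log n) - Case 2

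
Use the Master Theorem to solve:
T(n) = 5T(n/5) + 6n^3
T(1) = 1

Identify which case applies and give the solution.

a=5, b=5, f(n)=6n^3. log_5(5) = 1. Since c=3 > 1 and the regularity condition holds (5(n/5)^3 = (5/5^3)n^3 with 5/5^3 < 1), Case 3 applies: T(n) = Θ(f(n)) = O(n^3).

Answer: O(n^3) - Case 3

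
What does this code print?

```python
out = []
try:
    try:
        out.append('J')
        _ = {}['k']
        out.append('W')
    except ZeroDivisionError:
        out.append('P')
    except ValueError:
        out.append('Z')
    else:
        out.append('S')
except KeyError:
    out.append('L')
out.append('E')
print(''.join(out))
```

Execution trace: 'J' (try body) → 'L' (outer except KeyError) → 'E' (after the try/except). Output: JLE

Answer: JLE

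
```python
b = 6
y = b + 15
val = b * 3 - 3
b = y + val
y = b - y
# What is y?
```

Trace:
`b = 6` → b = 6
`y = b + 15` → y = 21
`val = b * 3 - 3` → val = 15
`b = y + val` → b = 36
`y = b - y` → y = 15
So y = 15

Answer: 15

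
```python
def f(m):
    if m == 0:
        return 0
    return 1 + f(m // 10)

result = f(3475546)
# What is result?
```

Count of digits of 3475546: 7

Answer: 7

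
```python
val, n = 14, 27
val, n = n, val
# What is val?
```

Trace:
`val, n = 14, 27` → val = 14; n = 27
`val, n = n, val` → val = 27; n = 14
So val = 27

Answer: 27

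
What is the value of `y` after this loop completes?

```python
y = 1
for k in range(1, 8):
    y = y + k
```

Start at 1, add 1 through 7
`y` takes the values: 1 → 2 → 4 → 7 → 11 → 16 → 22 → 29

Answer: 29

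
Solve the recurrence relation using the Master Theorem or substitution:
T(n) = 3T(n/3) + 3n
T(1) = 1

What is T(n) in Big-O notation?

By Master Theorem: a=3, b=3, f(n)=3n. Since log_3(3) = 1 and f(n) = Θ(n^1), Case 2 applies. T(n) = O(n log n).

Answer: O(n log n)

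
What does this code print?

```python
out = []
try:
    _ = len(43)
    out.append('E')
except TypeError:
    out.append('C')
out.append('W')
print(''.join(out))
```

Execution trace: 'C' (except TypeError) → 'W' (after the try/except). Output: CW

Answer: CW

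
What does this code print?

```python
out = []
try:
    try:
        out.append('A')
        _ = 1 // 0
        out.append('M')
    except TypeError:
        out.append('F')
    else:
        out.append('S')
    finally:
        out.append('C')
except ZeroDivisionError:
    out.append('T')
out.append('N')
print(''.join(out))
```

Execution trace: 'A' (try body) → 'C' (finally) → 'T' (outer except ZeroDivisionError) → 'N' (after the try/except). Output: ACTN

Answer: ACTN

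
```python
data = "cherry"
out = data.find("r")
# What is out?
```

Trace:
`data = "cherry"` → data = 'cherry'
`out = data.find("r")` → out = 3
So out = 3

Answer: 3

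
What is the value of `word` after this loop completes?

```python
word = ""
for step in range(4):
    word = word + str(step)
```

Concatenate digits 0 to 3
`word` takes the values: "" → "0" → "01" → "012" → "0123"

Answer: "0123"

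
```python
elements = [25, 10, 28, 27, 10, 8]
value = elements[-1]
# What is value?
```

Trace:
`elements = [25, 10, 28, 27, 10, 8]` → elements = [25, 10, 28, 27, 10, 8]
`value = elements[-1]` → value = 8
So value = 8

Answer: 8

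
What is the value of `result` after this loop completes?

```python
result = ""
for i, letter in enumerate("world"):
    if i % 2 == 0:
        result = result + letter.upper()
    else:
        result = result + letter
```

Uppercase even positions in 'world'
`result` takes the values: "" → "W" → "Wo" → "WoR" → "WoRl" → "WoRlD"

Answer: "WoRlD"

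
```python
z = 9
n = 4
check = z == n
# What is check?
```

Trace:
`z = 9` → z = 9
`n = 4` → n = 4
`check = z == n` → check = False
So check = False

Answer: False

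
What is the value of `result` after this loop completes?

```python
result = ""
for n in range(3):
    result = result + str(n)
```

Concatenate digits 0 to 2
`result` takes the values: "" → "0" → "01" → "012"

Answer: "012"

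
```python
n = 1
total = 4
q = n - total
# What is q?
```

Trace:
`n = 1` → n = 1
`total = 4` → total = 4
`q = n - total` → q = -3
So q = -3

Answer: -3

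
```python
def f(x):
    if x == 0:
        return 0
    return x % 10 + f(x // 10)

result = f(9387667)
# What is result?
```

Sum of digits of 9387667: 7 + 6 + 6 + 7 + 8 + 3 + 9 = 46

Answer: 46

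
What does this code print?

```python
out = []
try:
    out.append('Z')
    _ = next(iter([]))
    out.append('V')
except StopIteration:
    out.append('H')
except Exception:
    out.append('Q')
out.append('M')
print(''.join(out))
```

Execution trace: 'Z' (try body) → 'H' (except StopIteration) → 'M' (after the try/except). Output: ZHM

Answer: ZHM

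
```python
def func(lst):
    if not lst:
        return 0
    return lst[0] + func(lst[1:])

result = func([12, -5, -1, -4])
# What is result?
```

12 + (-5) + (-1) + (-4) + 0 = 2

Answer: 2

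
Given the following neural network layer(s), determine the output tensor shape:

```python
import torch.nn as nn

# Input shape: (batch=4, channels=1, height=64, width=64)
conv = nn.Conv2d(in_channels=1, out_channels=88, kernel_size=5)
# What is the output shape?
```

Input: (4, 1, 64, 64) -> Output: (4, 88, 60, 60)

Answer: (4, 88, 60, 60)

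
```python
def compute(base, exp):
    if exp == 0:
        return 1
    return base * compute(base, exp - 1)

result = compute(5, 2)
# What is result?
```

compute(5, 2) = 5 * 5 = 25

Answer: 25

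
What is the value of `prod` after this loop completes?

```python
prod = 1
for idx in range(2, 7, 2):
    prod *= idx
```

Product of even numbers 2 to 6
`prod` takes the values: 1 → 2 → 8 → 48

Answer: 48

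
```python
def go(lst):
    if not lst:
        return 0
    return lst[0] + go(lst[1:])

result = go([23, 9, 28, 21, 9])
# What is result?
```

23 + 9 + 28 + 21 + 9 + 0 = 90

Answer: 90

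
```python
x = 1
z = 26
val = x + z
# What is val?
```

Trace:
`x = 1` → x = 1
`z = 26` → z = 26
`val = x + z` → val = 27
So val = 27

Answer: 27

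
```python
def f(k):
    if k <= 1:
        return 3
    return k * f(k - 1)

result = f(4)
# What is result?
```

f(4) = 4 * 3 * 2 * 3 = 72

Answer: 72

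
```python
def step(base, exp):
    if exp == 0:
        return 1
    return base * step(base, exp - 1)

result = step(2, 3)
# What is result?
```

step(2, 3) = 2 * 2 * 2 = 8

Answer: 8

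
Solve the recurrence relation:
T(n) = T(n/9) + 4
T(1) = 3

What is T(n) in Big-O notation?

Each step divides n by 9 and adds 4. After log_9(n) steps we reach T(1)=3. So T(n) = 4·log_9(n) + 3 = O(log n).

Answer: O(log n)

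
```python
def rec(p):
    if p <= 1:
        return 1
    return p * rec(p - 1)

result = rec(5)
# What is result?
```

rec(5) = 5 * 4 * 3 * 2 * 1 = 120

Answer: 120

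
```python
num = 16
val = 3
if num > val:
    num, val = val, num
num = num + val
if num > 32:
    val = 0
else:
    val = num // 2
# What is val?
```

Trace:
`num = 16` → num = 16
`val = 3` → val = 3
`if num > val: ...` → num > val is True → num = 3; val = 16
`num = num + val` → num = 19
`if num > 32: ...` → num > 32 is False, take else branch → val = 9
So val = 9

Answer: 9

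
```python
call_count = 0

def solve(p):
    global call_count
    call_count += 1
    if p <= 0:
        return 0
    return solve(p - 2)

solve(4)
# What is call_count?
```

Linear recursion stepping by 2: 3 calls from p=4 down to ≤0.

Answer: 3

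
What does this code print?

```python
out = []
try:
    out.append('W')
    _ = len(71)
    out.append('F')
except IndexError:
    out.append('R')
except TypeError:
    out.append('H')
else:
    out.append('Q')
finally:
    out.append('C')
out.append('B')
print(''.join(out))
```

Execution trace: 'W' (try body) → 'H' (except TypeError) → 'C' (finally) → 'B' (after the try/except). Output: WHCB

Answer: WHCB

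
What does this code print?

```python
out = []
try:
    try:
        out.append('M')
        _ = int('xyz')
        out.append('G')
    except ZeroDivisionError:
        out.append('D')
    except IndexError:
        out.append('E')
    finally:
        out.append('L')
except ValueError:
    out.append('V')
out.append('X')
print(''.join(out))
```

Execution trace: 'M' (inner try body) → 'L' (inner finally) → 'V' (outer except ValueError) → 'X' (after the try/except). Output: MLVX

Answer: MLVX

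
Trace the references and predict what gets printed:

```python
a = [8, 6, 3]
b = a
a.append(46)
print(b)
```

Key concept: basic list aliasing.
Step by step:
`a = [8, 6, 3]` → a = [8, 6, 3]
`b = a` → b = [8, 6, 3] (same object as a)
`a.append(46)` → a = [8, 6, 3, 46] (same object as b); b = [8, 6, 3, 46] (same object as a)
`print(b)` → prints [8, 6, 3, 46]

Answer: [8, 6, 3, 46]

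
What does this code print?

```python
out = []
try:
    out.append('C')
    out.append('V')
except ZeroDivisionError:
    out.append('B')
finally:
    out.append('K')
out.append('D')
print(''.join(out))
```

Execution trace: 'C' (try body) → 'V' (try body, no exception) → 'K' (finally) → 'D' (after the try/except). Output: CVKD

Answer: CVKD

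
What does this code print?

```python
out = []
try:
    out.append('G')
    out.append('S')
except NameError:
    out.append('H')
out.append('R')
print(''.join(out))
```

Execution trace: 'G' (try body) → 'S' (try body, no exception) → 'R' (after the try/except). Output: GSR

Answer: GSR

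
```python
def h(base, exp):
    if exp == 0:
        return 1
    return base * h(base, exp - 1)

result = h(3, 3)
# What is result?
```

h(3, 3) = 3 * 3 * 3 = 27

Answer: 27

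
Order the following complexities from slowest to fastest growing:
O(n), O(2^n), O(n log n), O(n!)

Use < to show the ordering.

Ordered by growth rate: O(n) < O(n log n) < O(2^n) < O(n!)

Answer: O(n) < O(n log n) < O(2^n) < O(n!)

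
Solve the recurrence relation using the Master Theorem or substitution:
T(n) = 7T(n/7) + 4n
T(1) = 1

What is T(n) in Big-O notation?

By Master Theorem: a=7, b=7, f(n)=4n. Since log_7(7) = 1 and f(n) = Θ(n^1), Case 2 applies. T(n) = O(n log n).

Answer: O(n log n)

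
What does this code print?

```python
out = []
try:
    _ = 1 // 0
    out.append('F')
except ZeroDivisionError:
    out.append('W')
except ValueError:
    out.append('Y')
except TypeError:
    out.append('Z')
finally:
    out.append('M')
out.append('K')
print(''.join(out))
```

Execution trace: 'W' (except ZeroDivisionError) → 'M' (finally) → 'K' (after the try/except). Output: WMK

Answer: WMK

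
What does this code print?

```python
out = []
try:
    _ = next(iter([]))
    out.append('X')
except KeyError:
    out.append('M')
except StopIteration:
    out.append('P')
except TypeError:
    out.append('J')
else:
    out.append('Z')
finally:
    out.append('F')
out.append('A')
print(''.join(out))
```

Execution trace: 'P' (except StopIteration) → 'F' (finally) → 'A' (after the try/except). Output: PFA

Answer: PFA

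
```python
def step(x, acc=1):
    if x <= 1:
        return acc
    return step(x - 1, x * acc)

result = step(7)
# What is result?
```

Accumulator trace (n, acc): (7, 1) -> (6, 7) -> (5, 42) -> (4, 210) -> (3, 840) -> (2, 2520) -> (1, 5040) -> return 5040

Answer: 5040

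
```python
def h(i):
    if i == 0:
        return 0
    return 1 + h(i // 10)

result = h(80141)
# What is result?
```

Count of digits of 80141: 5

Answer: 5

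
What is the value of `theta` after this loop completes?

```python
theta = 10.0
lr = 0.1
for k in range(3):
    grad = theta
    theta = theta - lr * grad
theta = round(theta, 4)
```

Gradient descent: w = 10.0 * (1 - 0.1)^3
`theta` takes the values: 10.0 → 9.0 → 8.1 → 7.29

Answer: 7.29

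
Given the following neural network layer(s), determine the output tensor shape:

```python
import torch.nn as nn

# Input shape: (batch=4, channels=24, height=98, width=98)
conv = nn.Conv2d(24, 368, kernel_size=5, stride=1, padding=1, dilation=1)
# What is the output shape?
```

Input: (4, 24, 98, 98) -> Output: (4, 368, 96, 96)

Answer: (4, 368, 96, 96)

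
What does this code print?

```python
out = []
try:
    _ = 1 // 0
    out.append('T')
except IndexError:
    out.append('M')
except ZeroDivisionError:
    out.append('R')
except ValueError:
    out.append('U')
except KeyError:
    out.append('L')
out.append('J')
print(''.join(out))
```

Execution trace: 'R' (except ZeroDivisionError) → 'J' (after the try/except). Output: RJ

Answer: RJ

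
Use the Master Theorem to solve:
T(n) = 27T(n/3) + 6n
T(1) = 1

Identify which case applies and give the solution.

a=27, b=3, f(n)=6n. log_3(27) = 3. Since c=1 < 3, Case 1 applies: T(n) = Θ(n^log_b(a)) = O(n^3).

Answer: O(n^3) - Case 1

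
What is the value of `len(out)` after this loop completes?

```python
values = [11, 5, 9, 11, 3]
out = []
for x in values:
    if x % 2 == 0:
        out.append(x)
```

Count even numbers in [11, 5, 9, 11, 3]
`out` takes the values: []
So `len(out)` = 0

Answer: 0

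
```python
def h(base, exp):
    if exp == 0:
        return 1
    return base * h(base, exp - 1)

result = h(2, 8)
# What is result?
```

h(2, 8) = 2 * 2 * 2 * 2 * 2 * 2 * 2 * 2 = 256

Answer: 256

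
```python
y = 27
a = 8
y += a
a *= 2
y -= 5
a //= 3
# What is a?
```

Trace:
`y = 27` → y = 27
`a = 8` → a = 8
`y += a` → y = 35
`a *= 2` → a = 16
`y -= 5` → y = 30
`a //= 3` → a = 5
So a = 5

Answer: 5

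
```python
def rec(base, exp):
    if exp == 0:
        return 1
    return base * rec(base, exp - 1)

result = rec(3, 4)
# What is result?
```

rec(3, 4) = 3 * 3 * 3 * 3 = 81

Answer: 81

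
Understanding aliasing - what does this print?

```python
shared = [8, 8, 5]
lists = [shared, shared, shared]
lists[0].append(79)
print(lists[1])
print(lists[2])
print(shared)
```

Key concept: list of same reference.
Step by step:
`shared = [8, 8, 5]` → shared = [8, 8, 5]
`lists = [shared, shared, shared]` → lists = [[8, 8, 5], [8, 8, 5], [8, 8, 5]]
`lists[0].append(79)` → shared = [8, 8, 5, 79]; lists = [[8, 8, 5, 79], [8, 8, 5, 79], [8, 8, 5, 79]]
`print(lists[1])` → prints [8, 8, 5, 79]
`print(lists[2])` → prints [8, 8, 5, 79]
`print(shared)` → prints [8, 8, 5, 79]

Answer:
[8, 8, 5, 79]
[8, 8, 5, 79]
[8, 8, 5, 79]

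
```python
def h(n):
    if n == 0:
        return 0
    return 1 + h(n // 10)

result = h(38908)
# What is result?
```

Count of digits of 38908: 5

Answer: 5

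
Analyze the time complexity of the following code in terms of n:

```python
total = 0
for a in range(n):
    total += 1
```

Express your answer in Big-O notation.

Each loop level contributes: n. Multiplying the contributions gives O(n).

Answer: O(n)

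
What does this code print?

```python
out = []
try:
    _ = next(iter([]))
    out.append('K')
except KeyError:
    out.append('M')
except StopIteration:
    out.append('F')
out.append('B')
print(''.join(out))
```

Execution trace: 'F' (except StopIteration) → 'B' (after the try/except). Output: FB

Answer: FB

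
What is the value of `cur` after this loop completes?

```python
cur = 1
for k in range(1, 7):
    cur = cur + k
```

Start at 1, add 1 through 6
`cur` takes the values: 1 → 2 → 4 → 7 → 11 → 16 → 22

Answer: 22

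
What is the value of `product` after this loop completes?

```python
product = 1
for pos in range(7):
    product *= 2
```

2^7 = 128
`product` takes the values: 1 → 2 → 4 → 8 → 16 → 32 → 64 → 128

Answer: 128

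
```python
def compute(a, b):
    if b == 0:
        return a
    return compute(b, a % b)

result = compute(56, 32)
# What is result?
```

compute(56, 32) -> compute(32, 24) -> compute(24, 8) -> compute(8, 0) -> 8

Answer: 8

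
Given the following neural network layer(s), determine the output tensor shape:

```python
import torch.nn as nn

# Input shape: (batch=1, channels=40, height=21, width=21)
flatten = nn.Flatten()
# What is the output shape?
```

Input: (1, 40, 21, 21) -> Output: (1, 17640)

Answer: (1, 17640)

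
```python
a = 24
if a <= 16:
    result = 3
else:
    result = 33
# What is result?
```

Trace:
`a = 24` → a = 24
`if a <= 16: ...` → a <= 16 is False, take else branch → result = 33
So result = 33

Answer: 33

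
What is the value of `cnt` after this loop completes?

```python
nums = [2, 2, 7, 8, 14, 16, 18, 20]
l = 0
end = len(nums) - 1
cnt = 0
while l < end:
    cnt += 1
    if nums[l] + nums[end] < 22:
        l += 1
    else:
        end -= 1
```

Steps to find pair summing to 22
`cnt` takes the values: 0 → 1 → 2 → 3 → 4 → 5 → 6 → 7

Answer: 7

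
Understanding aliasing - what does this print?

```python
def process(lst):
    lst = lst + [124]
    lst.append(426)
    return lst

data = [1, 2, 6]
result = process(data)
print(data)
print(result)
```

Key concept: rebinding parameter vs mutation.
Step by step:
`data = [1, 2, 6]` → data = [1, 2, 6]
`result = process(data)` → result = [1, 2, 6, 124, 426]
`print(data)` → prints [1, 2, 6]
`print(result)` → prints [1, 2, 6, 124, 426]

Answer:
[1, 2, 6]
[1, 2, 6, 124, 426]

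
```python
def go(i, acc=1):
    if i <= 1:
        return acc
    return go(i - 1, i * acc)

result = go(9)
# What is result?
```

Accumulator trace (n, acc): (9, 1) -> (8, 9) -> (7, 72) -> (6, 504) -> (5, 3024) -> (4, 15120) -> (3, 60480) -> (2, 181440) -> (1, 362880) -> return 362880

Answer: 362880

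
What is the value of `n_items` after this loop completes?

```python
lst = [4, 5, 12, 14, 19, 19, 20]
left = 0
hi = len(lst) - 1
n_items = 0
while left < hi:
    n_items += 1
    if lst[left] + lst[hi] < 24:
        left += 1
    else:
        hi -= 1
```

Steps to find pair summing to 24
`n_items` takes the values: 0 → 1 → 2 → 3 → 4 → 5 → 6

Answer: 6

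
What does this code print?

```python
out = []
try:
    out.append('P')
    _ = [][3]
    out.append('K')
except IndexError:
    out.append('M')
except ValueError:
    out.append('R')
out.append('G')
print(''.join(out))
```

Execution trace: 'P' (try body) → 'M' (except IndexError) → 'G' (after the try/except). Output: PMG

Answer: PMG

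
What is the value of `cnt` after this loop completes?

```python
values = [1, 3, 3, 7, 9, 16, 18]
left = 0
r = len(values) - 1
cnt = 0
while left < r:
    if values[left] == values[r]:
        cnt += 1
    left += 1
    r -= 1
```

Count matching pairs from ends
`cnt` takes the values: 0

Answer: 0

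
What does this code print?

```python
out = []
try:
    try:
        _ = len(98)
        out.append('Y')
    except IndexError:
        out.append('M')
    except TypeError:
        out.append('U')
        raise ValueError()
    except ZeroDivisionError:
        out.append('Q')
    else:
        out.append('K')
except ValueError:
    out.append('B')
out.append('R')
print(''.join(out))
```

Execution trace: 'U' (inner except TypeError) → 'B' (outer except ValueError) → 'R' (after the try/except). Output: UBR

Answer: UBR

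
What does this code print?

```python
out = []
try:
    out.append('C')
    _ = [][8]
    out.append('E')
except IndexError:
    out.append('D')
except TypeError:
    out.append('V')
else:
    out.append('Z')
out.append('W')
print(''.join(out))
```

Execution trace: 'C' (try body) → 'D' (except IndexError) → 'W' (after the try/except). Output: CDW

Answer: CDW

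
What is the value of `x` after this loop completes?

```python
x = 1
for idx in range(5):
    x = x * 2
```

Multiply by 2, 5 times: 1 * 2^5 = 32
`x` takes the values: 1 → 2 → 4 → 8 → 16 → 32

Answer: 32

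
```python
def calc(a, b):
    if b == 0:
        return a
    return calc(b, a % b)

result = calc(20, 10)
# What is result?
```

calc(20, 10) -> calc(10, 0) -> 10

Answer: 10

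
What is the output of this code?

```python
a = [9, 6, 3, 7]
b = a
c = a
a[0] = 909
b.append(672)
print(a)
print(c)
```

Key concept: multiple aliases.
Step by step:
`a = [9, 6, 3, 7]` → a = [9, 6, 3, 7]
`b = a` → b = [9, 6, 3, 7] (same object as a)
`c = a` → c = [9, 6, 3, 7] (same object as a, b)
`a[0] = 909` → a = [909, 6, 3, 7] (same object as b, c); b = [909, 6, 3, 7] (same object as a, c); c = [909, 6, 3, 7] (same object as a, b)
`b.append(672)` → a = [909, 6, 3, 7, 672] (same object as b, c); b = [909, 6, 3, 7, 672] (same object as a, c); c = [909, 6, 3, 7, 672] (same object as a, b)
`print(a)` → prints [909, 6, 3, 7, 672]
`print(c)` → prints [909, 6, 3, 7, 672]

Answer:
[909, 6, 3, 7, 672]
[909, 6, 3, 7, 672]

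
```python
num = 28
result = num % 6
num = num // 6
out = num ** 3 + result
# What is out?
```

Trace:
`num = 28` → num = 28
`result = num % 6` → result = 4
`num = num // 6` → num = 4
`out = num ** 3 + result` → out = 68
So out = 68

Answer: 68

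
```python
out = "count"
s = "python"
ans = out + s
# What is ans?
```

Trace:
`out = "count"` → out = 'count'
`s = "python"` → s = 'python'
`ans = out + s` → ans = 'countpython'
So ans = 'countpython'

Answer: 'countpython'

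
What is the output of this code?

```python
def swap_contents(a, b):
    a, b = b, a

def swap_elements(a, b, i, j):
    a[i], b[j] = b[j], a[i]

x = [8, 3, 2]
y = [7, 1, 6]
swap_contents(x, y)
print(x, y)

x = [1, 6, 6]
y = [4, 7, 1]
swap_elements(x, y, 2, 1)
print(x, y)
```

Key concept: parameter rebinding vs mutation.
Step by step:
`x = [8, 3, 2]` → x = [8, 3, 2]
`y = [7, 1, 6]` → y = [7, 1, 6]
`swap_contents(x, y)` → no visible change to tracked variables
`print(x, y)` → prints [8, 3, 2] [7, 1, 6]
`x = [1, 6, 6]` → x = [1, 6, 6]
`y = [4, 7, 1]` → y = [4, 7, 1]
`swap_elements(x, y, 2, 1)` → x = [1, 6, 7]; y = [4, 6, 1]
`print(x, y)` → prints [1, 6, 7] [4, 6, 1]

Answer:
[8, 3, 2] [7, 1, 6]
[1, 6, 7] [4, 6, 1]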